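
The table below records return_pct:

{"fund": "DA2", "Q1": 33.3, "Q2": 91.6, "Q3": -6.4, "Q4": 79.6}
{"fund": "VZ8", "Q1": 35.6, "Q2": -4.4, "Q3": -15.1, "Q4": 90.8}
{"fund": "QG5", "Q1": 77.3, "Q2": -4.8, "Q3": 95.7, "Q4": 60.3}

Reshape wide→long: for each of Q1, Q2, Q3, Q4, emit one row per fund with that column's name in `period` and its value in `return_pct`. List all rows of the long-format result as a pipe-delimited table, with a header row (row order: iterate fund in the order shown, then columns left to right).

Each (fund, column) pair becomes one row: 3 × 4 = 12 rows.
For example, (DA2, Q1) → return_pct=33.3.

| fund | period | return_pct |
| DA2 | Q1 | 33.3 |
| DA2 | Q2 | 91.6 |
| DA2 | Q3 | -6.4 |
| DA2 | Q4 | 79.6 |
| VZ8 | Q1 | 35.6 |
| VZ8 | Q2 | -4.4 |
| VZ8 | Q3 | -15.1 |
| VZ8 | Q4 | 90.8 |
| QG5 | Q1 | 77.3 |
| QG5 | Q2 | -4.8 |
| QG5 | Q3 | 95.7 |
| QG5 | Q4 | 60.3 |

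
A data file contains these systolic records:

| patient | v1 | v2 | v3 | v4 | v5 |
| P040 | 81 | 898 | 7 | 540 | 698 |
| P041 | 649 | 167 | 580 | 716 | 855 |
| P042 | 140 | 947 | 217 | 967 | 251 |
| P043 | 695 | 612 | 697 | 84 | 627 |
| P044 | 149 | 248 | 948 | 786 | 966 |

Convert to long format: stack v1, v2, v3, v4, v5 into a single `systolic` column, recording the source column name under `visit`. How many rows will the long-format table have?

5 patient values × 5 melted columns = 25 rows.

25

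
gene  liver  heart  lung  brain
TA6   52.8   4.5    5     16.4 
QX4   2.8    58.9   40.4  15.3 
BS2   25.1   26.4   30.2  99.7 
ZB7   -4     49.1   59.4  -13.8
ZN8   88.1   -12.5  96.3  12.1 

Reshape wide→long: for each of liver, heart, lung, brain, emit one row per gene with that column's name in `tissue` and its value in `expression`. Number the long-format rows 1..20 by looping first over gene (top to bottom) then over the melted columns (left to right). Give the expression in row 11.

20 rows total (5 × 4). Row 11: index ⌊(11-1)/4⌋ = 2 into gene → BS2; (11-1) mod 4 = 2 into the melted columns → lung.
So row 11 is (BS2, lung, 30.2); expression = 30.2.

30.2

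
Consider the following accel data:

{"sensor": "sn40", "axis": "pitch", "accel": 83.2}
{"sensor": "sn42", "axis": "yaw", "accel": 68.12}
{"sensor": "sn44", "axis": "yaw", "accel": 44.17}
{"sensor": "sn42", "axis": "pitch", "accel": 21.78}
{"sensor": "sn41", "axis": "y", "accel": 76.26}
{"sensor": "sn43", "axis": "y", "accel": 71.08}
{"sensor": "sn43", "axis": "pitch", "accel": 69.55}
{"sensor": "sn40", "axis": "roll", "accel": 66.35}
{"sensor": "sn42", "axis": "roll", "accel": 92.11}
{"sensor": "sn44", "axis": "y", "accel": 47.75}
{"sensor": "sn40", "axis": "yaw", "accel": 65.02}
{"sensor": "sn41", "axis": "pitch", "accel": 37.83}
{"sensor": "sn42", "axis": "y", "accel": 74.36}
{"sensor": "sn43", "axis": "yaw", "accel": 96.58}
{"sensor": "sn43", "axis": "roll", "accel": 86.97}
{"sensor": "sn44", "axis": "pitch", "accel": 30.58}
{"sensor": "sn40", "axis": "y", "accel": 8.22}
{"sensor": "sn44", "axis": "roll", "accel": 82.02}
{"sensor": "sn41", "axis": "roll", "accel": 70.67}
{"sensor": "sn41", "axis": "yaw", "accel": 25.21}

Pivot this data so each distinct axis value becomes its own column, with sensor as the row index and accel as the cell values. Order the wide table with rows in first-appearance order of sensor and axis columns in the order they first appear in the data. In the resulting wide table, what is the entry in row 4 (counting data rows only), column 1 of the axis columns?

With rows in first-appearance order of sensor, row 4 is sensor=sn41. axis columns in first-appearance order: pitch, yaw, y, roll; column 1 is pitch.
Long rows with sensor=sn41, axis=pitch: accel = 37.83.

37.83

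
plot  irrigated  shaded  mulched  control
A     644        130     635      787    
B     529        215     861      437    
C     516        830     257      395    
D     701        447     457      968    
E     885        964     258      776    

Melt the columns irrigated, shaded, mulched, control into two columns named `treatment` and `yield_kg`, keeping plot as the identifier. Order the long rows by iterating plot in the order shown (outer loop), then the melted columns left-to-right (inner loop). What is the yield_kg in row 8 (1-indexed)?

20 rows total (5 × 4). Row 8: index ⌊(8-1)/4⌋ = 1 into plot → B; (8-1) mod 4 = 3 into the melted columns → control.
So row 8 is (B, control, 437); yield_kg = 437.

437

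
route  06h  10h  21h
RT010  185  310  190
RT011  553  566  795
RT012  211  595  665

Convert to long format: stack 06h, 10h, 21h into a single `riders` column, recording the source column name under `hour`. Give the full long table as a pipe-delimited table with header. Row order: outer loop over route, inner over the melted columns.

| route | hour | riders |
| RT010 | 06h | 185 |
| RT010 | 10h | 310 |
| RT010 | 21h | 190 |
| RT011 | 06h | 553 |
| RT011 | 10h | 566 |
| RT011 | 21h | 795 |
| RT012 | 06h | 211 |
| RT012 | 10h | 595 |
| RT012 | 21h | 665 |

Each (route, column) pair becomes one row: 3 × 3 = 9 rows.
For example, (RT010, 06h) → riders=185.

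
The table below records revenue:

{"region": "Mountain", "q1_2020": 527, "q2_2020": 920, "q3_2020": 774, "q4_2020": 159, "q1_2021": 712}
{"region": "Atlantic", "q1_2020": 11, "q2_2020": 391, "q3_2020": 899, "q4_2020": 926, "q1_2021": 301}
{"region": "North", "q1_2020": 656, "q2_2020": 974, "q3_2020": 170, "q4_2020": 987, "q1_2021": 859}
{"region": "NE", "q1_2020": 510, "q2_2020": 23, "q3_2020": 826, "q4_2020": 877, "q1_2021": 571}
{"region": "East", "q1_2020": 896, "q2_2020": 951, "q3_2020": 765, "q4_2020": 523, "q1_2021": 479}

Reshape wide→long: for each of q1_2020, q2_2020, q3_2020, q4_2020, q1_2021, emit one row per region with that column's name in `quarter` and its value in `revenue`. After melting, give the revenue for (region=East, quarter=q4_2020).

523

Unpivoting turns each (region, wide-column) pair into one long row.
The wide cell at row East, column q4_2020 holds 523, so the long row (East, q4_2020) has revenue=523.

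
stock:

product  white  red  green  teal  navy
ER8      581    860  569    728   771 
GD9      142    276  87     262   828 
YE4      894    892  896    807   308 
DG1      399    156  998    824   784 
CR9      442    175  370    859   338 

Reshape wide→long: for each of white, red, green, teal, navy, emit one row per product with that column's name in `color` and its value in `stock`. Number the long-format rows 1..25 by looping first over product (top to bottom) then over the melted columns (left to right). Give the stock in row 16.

399

25 rows total (5 × 5). Row 16: index ⌊(16-1)/5⌋ = 3 into product → DG1; (16-1) mod 5 = 0 into the melted columns → white.
So row 16 is (DG1, white, 399); stock = 399.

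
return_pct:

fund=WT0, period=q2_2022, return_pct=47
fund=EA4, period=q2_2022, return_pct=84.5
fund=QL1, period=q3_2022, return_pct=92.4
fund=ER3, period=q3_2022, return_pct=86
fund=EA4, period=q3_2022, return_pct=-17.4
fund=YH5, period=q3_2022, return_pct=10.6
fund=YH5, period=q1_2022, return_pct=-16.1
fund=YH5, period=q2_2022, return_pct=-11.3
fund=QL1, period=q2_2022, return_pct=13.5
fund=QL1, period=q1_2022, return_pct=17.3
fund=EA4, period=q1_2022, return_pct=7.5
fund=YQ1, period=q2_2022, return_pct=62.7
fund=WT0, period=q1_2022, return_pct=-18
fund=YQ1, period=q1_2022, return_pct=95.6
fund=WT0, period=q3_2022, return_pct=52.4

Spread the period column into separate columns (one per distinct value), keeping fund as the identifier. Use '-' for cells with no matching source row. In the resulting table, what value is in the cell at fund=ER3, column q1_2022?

No long-format row has fund=ER3 and period=q1_2022, so the cell is -.

-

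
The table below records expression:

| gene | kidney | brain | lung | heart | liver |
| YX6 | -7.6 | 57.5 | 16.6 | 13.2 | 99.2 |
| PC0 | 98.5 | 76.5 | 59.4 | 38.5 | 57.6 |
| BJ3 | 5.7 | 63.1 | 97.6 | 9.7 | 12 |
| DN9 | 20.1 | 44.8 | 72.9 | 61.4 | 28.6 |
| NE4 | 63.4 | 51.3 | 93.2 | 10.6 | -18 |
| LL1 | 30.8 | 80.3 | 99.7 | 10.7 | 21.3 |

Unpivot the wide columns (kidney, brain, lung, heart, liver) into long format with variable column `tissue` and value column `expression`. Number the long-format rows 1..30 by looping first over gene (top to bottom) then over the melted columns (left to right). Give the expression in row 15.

12

30 rows total (6 × 5). Row 15: index ⌊(15-1)/5⌋ = 2 into gene → BJ3; (15-1) mod 5 = 4 into the melted columns → liver.
So row 15 is (BJ3, liver, 12); expression = 12.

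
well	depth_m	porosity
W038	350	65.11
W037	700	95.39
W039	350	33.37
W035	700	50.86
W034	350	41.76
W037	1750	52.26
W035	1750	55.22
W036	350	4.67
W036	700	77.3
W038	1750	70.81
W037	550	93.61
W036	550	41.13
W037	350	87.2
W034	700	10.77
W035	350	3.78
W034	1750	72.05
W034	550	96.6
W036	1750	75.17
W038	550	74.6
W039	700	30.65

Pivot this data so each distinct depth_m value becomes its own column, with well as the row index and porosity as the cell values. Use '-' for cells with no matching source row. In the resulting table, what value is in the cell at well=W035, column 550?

No long-format row has well=W035 and depth_m=550, so the cell is -.

-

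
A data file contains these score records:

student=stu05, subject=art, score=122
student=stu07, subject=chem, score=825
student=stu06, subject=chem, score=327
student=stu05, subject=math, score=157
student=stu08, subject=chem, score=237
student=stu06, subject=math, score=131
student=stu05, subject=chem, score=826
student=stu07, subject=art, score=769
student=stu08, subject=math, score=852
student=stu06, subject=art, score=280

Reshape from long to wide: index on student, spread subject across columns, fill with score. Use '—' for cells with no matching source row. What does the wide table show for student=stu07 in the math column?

—

No long-format row has student=stu07 and subject=math, so the cell is —.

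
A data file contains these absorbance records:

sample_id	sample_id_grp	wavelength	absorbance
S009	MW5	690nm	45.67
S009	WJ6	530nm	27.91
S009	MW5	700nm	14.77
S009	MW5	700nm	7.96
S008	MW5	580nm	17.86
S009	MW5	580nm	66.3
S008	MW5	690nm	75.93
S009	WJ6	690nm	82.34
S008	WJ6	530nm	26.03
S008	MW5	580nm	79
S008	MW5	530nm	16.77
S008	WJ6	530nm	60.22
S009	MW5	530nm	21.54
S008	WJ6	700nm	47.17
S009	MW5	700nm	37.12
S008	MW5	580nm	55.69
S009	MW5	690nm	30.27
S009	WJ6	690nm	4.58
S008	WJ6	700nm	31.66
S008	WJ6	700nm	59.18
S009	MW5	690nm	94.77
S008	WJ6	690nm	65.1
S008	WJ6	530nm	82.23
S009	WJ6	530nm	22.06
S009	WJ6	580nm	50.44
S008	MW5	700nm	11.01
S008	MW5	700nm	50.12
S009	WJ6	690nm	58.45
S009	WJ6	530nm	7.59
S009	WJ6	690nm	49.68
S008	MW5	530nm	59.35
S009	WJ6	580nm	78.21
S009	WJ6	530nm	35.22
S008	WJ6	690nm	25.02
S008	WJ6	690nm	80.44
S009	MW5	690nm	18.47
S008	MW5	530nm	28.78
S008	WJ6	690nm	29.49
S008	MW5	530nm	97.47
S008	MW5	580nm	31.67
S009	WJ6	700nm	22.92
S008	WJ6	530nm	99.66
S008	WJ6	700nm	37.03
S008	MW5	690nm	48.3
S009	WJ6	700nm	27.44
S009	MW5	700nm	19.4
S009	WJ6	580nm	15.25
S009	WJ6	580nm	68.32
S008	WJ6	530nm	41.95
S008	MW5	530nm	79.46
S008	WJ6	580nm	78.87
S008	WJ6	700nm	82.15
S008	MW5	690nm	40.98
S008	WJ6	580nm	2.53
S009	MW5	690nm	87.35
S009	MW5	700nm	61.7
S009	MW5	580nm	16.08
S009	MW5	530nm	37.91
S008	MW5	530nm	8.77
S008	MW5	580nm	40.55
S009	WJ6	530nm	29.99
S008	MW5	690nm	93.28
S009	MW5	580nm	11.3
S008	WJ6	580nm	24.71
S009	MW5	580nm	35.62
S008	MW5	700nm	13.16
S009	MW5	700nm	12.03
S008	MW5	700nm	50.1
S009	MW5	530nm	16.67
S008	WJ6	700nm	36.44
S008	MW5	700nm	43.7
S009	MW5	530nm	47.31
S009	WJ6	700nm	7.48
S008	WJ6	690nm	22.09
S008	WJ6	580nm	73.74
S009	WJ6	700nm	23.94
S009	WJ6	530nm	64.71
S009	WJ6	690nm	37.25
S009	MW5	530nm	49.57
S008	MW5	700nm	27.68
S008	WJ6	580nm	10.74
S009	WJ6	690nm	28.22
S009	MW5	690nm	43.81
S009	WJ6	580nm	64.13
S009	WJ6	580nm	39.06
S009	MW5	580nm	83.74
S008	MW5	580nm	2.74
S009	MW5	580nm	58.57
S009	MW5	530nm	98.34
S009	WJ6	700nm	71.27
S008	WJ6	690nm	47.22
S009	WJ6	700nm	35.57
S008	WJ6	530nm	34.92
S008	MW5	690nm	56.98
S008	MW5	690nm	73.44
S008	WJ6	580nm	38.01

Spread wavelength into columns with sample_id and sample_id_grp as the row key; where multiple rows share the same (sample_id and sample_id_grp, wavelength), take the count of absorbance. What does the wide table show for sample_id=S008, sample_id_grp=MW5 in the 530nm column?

Rows with sample_id=S008, sample_id_grp=MW5 and wavelength=530nm: absorbance values are 16.77, 59.35, 28.78, 97.47, 79.46, 8.77.
6 rows match — count = 6.

6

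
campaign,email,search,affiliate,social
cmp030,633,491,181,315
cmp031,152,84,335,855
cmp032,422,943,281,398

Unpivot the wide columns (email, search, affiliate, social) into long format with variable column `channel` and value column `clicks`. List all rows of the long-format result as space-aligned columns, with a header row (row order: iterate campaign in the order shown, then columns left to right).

Each (campaign, column) pair becomes one row: 3 × 4 = 12 rows.
For example, (cmp030, email) → clicks=633.

campaign  channel    clicks
cmp030    email      633   
cmp030    search     491   
cmp030    affiliate  181   
cmp030    social     315   
cmp031    email      152   
cmp031    search     84    
cmp031    affiliate  335   
cmp031    social     855   
cmp032    email      422   
cmp032    search     943   
cmp032    affiliate  281   
cmp032    social     398   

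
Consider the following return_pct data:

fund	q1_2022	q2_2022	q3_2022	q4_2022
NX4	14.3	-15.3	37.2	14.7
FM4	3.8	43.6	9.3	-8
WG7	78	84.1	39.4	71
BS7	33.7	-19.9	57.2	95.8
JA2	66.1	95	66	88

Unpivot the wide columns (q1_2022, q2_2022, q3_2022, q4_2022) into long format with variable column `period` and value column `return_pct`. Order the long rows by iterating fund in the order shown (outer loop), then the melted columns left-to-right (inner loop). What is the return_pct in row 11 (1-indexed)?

20 rows total (5 × 4). Row 11: index ⌊(11-1)/4⌋ = 2 into fund → WG7; (11-1) mod 4 = 2 into the melted columns → q3_2022.
So row 11 is (WG7, q3_2022, 39.4); return_pct = 39.4.

39.4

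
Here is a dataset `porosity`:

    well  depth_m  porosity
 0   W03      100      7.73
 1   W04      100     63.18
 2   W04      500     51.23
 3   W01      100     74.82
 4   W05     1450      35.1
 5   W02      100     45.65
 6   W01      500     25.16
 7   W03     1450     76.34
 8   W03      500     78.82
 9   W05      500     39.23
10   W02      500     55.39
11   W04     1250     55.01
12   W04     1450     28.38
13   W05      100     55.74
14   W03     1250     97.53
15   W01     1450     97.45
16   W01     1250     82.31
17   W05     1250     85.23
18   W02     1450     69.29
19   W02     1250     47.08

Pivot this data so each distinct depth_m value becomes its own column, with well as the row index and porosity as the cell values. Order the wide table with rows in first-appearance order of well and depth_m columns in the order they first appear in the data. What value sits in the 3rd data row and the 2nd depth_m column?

With rows in first-appearance order of well, row 3 is well=W01. depth_m columns in first-appearance order: 100, 500, 1450, 1250; column 2 is 500.
Long rows with well=W01, depth_m=500: porosity = 25.16.

25.16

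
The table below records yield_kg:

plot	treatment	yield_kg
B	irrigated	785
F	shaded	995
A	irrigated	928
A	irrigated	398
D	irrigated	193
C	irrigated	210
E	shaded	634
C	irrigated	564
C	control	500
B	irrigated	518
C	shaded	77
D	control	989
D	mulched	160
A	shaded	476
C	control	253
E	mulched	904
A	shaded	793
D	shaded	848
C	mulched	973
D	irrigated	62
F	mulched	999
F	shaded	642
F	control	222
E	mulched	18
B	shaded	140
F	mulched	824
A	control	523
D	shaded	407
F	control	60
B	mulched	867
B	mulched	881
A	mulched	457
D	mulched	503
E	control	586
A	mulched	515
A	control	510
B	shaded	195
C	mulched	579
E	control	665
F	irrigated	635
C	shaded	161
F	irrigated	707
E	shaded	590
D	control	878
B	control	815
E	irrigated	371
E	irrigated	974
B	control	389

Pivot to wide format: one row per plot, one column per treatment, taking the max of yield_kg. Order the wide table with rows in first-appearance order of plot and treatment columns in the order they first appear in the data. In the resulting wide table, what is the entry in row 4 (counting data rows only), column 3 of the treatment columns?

With rows in first-appearance order of plot, row 4 is plot=D. treatment columns in first-appearance order: irrigated, shaded, control, mulched; column 3 is control.
Long rows with plot=D, treatment=control: max(989, 878) = 989.

989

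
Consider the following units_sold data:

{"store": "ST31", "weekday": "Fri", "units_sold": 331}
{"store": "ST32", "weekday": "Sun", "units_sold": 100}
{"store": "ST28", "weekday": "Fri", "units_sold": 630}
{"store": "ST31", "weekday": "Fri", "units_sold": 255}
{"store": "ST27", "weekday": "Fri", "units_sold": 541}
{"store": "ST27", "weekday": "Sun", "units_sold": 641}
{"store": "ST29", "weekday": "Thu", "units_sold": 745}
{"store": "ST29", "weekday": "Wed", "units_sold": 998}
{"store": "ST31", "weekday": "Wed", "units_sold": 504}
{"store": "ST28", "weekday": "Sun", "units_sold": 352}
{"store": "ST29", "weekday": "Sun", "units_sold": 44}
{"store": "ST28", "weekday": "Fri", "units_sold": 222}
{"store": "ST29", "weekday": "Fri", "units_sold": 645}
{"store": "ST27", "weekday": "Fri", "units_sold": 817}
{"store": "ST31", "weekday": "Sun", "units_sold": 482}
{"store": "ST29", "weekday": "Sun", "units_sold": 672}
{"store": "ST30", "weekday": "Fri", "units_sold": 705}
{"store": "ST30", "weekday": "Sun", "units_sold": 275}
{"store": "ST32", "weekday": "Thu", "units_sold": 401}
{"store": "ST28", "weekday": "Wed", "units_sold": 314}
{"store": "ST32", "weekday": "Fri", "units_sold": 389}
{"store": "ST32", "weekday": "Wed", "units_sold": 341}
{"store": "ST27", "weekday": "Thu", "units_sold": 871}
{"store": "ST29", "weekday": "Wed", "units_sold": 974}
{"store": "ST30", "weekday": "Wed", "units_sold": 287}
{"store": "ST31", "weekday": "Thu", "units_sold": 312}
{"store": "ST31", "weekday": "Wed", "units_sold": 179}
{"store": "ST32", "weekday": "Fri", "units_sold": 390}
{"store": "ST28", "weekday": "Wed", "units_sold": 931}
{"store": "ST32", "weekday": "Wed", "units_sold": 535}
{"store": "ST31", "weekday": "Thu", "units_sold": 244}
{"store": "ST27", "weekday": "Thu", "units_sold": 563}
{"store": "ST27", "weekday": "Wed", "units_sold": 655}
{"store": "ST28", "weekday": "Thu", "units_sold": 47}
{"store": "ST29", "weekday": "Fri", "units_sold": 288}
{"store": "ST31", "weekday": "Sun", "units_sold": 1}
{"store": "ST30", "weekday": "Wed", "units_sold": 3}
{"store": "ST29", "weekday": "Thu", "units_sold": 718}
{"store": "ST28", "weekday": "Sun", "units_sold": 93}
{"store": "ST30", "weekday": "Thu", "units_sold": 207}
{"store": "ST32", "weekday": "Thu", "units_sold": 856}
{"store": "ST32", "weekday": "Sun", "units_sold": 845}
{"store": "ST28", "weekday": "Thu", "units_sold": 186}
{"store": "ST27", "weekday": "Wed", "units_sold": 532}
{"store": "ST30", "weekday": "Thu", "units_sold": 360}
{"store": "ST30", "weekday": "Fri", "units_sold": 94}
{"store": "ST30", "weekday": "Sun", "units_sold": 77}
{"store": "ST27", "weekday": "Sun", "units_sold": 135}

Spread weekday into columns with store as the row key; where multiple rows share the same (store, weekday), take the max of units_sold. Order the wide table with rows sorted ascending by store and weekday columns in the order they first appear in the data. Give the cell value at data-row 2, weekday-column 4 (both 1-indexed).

931

With rows sorted ascending by store, row 2 is store=ST28. weekday columns in first-appearance order: Fri, Sun, Thu, Wed; column 4 is Wed.
Long rows with store=ST28, weekday=Wed: max(314, 931) = 931.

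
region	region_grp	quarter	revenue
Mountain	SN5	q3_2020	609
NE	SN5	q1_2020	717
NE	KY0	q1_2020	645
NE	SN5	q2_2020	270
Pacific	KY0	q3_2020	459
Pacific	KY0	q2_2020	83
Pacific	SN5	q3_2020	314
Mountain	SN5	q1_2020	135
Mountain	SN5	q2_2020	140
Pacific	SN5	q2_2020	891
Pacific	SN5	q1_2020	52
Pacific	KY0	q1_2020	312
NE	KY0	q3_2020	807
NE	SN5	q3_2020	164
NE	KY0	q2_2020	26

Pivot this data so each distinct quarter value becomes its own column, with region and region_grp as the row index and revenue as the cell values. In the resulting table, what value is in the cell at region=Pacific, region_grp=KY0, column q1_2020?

312

Wide layout: rows indexed by region and region_grp, columns are the 3 distinct quarter values (q3_2020, q1_2020, q2_2020).
Cell (region=Pacific, region_grp=KY0, quarter=q1_2020) draws from the long row where region=Pacific, region_grp=KY0 and quarter=q1_2020, which has revenue=312.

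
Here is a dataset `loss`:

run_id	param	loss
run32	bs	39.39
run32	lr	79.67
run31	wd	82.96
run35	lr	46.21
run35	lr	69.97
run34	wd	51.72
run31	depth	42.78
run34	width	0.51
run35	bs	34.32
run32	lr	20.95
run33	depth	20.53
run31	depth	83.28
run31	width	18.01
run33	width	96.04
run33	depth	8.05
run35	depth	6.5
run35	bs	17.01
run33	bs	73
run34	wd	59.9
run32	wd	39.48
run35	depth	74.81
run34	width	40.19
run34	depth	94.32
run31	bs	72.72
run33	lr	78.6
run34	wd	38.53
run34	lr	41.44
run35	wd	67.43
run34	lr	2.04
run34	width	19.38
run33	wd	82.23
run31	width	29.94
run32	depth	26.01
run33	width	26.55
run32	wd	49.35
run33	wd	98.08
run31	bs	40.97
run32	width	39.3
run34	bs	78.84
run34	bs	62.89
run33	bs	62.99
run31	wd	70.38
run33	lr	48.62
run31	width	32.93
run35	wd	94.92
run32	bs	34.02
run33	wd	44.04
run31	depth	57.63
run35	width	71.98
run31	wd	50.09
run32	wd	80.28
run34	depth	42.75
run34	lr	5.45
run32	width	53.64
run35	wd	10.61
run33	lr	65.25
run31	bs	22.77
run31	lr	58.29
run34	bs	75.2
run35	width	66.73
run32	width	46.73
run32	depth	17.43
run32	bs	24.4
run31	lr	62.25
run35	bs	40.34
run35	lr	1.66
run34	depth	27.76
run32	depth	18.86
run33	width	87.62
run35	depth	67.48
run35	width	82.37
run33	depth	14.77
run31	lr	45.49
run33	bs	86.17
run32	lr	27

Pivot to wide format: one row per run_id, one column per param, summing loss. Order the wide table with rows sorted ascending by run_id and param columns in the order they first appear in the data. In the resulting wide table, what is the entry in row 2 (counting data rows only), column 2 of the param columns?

With rows sorted ascending by run_id, row 2 is run_id=run32. param columns in first-appearance order: bs, lr, wd, depth, width; column 2 is lr.
Long rows with run_id=run32, param=lr: 79.67 + 20.95 + 27 = 127.62.

127.62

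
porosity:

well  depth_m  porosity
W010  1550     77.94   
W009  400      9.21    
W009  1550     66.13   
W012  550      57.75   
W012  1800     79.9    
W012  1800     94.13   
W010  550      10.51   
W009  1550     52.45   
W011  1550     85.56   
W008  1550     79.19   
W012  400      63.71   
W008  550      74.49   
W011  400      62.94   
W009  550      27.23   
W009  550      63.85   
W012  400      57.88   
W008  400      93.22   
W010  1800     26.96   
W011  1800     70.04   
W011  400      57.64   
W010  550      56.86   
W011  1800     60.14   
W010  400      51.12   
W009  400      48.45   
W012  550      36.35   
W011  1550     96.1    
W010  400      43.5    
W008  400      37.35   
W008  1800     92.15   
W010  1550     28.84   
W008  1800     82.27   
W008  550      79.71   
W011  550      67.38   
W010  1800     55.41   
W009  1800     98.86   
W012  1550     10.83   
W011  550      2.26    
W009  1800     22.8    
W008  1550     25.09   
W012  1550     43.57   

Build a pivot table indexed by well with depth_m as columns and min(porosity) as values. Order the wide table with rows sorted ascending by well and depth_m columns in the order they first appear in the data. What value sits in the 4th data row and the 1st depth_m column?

With rows sorted ascending by well, row 4 is well=W011. depth_m columns in first-appearance order: 1550, 400, 550, 1800; column 1 is 1550.
Long rows with well=W011, depth_m=1550: min(85.56, 96.1) = 85.56.

85.56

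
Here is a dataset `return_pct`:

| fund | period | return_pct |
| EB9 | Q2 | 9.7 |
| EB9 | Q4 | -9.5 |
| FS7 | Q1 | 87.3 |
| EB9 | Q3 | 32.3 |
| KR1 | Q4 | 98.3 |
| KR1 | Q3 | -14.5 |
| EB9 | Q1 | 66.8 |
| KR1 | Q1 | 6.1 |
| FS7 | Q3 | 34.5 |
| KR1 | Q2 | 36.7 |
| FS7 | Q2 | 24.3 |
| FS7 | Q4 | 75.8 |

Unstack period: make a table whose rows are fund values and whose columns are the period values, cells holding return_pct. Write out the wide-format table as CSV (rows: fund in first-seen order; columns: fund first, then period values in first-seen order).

fund,Q2,Q4,Q1,Q3
EB9,9.7,-9.5,66.8,32.3
FS7,24.3,75.8,87.3,34.5
KR1,36.7,98.3,6.1,-14.5

Columns: fund plus the 4 distinct period values (Q2, Q4, Q1, Q3).
For example, row EB9 column Q2 takes return_pct=9.7 from the long row (EB9, Q2).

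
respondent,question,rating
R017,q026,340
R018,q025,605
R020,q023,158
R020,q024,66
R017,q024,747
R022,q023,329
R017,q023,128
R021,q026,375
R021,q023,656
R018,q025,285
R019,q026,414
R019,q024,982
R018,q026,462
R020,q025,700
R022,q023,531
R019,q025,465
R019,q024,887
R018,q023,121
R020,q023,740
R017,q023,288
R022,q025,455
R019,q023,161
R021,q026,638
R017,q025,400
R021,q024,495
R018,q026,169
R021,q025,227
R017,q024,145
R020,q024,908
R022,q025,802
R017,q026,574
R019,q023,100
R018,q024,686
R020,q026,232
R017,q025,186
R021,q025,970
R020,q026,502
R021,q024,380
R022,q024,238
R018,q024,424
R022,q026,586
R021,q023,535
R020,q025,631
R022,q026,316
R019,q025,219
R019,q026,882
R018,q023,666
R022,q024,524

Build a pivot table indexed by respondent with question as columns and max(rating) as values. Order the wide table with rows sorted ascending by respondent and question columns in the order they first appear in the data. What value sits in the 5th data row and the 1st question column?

638

With rows sorted ascending by respondent, row 5 is respondent=R021. question columns in first-appearance order: q026, q025, q023, q024; column 1 is q026.
Long rows with respondent=R021, question=q026: max(375, 638) = 638.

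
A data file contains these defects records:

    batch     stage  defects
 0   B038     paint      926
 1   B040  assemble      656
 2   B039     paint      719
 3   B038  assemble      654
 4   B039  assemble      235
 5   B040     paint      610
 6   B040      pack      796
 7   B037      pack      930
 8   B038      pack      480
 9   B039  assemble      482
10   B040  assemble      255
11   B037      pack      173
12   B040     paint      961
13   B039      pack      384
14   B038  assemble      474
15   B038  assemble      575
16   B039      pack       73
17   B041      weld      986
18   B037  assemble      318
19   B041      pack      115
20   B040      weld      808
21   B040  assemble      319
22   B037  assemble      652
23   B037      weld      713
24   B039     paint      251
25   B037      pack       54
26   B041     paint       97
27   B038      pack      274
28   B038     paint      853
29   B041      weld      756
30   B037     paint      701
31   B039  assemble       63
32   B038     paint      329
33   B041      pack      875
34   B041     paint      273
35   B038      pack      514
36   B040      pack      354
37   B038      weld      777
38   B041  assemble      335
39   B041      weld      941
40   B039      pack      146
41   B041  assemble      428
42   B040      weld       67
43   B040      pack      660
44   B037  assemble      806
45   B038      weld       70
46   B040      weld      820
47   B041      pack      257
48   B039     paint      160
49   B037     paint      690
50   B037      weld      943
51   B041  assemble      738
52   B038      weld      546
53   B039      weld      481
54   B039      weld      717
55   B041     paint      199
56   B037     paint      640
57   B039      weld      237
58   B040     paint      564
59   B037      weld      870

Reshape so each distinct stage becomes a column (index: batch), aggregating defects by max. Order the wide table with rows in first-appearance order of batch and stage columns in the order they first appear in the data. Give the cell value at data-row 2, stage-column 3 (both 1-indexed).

With rows in first-appearance order of batch, row 2 is batch=B040. stage columns in first-appearance order: paint, assemble, pack, weld; column 3 is pack.
Long rows with batch=B040, stage=pack: max(796, 354, 660) = 796.

796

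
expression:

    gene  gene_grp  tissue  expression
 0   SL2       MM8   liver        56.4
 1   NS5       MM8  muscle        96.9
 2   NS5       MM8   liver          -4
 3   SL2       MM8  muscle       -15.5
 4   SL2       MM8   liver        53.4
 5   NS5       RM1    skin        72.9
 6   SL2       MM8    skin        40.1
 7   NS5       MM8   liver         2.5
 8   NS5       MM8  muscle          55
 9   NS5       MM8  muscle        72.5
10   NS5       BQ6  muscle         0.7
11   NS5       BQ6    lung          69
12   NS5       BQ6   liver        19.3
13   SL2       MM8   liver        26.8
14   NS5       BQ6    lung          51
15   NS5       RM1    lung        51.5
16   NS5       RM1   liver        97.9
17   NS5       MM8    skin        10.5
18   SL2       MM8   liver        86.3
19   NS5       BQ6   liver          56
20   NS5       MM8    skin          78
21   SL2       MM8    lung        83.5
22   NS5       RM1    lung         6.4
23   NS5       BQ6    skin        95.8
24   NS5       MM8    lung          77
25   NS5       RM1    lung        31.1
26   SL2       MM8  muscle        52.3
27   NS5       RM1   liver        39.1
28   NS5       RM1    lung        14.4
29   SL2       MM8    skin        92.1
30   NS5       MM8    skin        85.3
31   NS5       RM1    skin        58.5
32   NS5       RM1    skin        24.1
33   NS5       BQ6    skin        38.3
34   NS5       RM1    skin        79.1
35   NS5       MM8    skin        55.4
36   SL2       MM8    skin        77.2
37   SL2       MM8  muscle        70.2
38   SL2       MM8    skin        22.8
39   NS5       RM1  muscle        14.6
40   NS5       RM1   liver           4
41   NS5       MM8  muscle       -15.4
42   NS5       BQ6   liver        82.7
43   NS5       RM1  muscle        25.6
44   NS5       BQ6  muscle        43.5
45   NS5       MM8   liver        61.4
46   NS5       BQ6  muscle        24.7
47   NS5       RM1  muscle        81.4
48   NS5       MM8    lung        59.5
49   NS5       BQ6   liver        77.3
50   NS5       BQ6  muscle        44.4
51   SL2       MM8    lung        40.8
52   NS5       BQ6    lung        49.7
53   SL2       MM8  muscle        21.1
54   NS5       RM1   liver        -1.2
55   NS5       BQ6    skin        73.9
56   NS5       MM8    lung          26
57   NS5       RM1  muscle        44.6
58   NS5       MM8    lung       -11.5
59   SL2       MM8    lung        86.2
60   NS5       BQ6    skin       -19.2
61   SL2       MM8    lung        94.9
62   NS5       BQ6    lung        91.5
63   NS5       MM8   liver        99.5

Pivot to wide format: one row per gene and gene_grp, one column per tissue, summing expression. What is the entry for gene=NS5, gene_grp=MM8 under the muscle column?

209

Rows with gene=NS5, gene_grp=MM8 and tissue=muscle: expression values are 96.9, 55, 72.5, -15.4.
96.9 + 55 + 72.5 + -15.4 = 209.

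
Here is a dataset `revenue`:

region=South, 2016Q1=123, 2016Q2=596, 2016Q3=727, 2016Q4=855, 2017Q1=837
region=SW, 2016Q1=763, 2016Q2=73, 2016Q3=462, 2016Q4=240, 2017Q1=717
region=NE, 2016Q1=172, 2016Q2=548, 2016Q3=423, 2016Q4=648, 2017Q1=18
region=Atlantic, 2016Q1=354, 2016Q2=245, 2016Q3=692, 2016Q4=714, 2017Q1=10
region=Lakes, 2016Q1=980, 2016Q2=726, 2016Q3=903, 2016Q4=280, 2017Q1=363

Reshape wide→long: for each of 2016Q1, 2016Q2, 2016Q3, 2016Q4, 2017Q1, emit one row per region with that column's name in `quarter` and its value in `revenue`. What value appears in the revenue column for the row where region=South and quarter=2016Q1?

123

Unpivoting turns each (region, wide-column) pair into one long row.
The wide cell at row South, column 2016Q1 holds 123, so the long row (South, 2016Q1) has revenue=123.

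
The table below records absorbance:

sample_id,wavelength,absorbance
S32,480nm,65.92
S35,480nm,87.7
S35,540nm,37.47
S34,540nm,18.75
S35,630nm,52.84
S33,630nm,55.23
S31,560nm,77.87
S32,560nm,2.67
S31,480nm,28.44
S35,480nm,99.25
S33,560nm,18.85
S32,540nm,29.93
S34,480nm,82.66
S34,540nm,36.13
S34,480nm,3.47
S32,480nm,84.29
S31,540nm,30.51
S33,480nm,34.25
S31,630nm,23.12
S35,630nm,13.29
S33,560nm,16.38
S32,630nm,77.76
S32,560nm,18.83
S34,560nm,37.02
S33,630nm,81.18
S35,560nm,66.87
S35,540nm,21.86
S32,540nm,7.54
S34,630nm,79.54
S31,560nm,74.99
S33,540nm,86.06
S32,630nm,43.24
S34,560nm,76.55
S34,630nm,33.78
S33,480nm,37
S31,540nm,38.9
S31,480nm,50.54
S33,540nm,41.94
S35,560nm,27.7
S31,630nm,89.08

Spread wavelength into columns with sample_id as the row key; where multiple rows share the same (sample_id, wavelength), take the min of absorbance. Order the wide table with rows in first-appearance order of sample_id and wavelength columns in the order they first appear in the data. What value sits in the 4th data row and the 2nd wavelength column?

41.94

With rows in first-appearance order of sample_id, row 4 is sample_id=S33. wavelength columns in first-appearance order: 480nm, 540nm, 630nm, 560nm; column 2 is 540nm.
Long rows with sample_id=S33, wavelength=540nm: min(86.06, 41.94) = 41.94.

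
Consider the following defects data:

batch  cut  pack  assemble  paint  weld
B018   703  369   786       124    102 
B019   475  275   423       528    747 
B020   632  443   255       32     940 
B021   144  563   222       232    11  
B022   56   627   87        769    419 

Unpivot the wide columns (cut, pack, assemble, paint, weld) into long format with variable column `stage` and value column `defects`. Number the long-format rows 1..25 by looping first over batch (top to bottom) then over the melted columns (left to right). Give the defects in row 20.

25 rows total (5 × 5). Row 20: index ⌊(20-1)/5⌋ = 3 into batch → B021; (20-1) mod 5 = 4 into the melted columns → weld.
So row 20 is (B021, weld, 11); defects = 11.

11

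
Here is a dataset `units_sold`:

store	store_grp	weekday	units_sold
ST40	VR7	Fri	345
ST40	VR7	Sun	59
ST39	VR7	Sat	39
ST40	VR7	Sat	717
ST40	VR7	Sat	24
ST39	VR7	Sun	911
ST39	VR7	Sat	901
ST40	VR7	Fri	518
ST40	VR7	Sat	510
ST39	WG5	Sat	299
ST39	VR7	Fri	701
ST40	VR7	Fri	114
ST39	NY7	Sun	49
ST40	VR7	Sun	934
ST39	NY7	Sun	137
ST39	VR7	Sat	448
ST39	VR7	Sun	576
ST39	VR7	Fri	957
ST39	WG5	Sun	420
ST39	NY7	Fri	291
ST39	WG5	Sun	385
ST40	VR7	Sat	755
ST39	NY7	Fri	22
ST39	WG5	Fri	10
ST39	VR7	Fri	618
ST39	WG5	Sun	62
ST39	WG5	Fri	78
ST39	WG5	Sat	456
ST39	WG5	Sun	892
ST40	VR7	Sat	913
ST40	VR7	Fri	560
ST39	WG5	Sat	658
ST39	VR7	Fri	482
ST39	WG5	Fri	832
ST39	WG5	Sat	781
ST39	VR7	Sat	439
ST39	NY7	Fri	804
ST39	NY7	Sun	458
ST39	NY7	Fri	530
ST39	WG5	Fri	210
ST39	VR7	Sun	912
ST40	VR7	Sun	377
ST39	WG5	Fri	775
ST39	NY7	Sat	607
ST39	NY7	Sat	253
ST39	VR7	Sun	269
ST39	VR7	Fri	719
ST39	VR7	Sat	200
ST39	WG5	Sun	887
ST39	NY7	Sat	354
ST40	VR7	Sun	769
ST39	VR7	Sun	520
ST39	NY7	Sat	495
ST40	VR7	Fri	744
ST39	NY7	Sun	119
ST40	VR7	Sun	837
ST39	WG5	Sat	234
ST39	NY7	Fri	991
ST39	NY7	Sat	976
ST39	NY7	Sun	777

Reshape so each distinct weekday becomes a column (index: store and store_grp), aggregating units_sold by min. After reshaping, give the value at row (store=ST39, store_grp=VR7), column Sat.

39

Rows with store=ST39, store_grp=VR7 and weekday=Sat: units_sold values are 39, 901, 448, 439, 200.
min(39, 901, 448, 439, 200) = 39.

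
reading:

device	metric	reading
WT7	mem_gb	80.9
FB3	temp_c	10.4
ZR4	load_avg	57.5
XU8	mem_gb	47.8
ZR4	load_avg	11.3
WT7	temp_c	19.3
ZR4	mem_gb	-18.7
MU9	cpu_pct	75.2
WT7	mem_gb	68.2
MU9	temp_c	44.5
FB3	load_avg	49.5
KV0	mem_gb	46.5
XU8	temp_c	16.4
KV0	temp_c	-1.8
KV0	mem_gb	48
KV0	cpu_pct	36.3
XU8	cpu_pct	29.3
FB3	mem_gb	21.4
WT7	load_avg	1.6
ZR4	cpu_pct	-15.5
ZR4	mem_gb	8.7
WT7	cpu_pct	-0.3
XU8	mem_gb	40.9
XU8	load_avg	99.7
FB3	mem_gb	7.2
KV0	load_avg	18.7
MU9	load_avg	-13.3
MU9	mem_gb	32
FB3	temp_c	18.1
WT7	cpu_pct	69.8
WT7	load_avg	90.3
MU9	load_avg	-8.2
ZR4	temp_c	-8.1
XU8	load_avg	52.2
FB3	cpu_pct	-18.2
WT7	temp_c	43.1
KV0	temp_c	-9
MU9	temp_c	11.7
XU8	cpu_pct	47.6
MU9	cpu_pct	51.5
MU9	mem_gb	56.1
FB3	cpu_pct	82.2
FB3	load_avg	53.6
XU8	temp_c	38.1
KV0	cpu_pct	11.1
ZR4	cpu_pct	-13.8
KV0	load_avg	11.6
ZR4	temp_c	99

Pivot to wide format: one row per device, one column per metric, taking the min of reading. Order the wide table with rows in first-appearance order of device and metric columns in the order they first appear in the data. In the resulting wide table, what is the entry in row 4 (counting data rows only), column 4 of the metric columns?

With rows in first-appearance order of device, row 4 is device=XU8. metric columns in first-appearance order: mem_gb, temp_c, load_avg, cpu_pct; column 4 is cpu_pct.
Long rows with device=XU8, metric=cpu_pct: min(29.3, 47.6) = 29.3.

29.3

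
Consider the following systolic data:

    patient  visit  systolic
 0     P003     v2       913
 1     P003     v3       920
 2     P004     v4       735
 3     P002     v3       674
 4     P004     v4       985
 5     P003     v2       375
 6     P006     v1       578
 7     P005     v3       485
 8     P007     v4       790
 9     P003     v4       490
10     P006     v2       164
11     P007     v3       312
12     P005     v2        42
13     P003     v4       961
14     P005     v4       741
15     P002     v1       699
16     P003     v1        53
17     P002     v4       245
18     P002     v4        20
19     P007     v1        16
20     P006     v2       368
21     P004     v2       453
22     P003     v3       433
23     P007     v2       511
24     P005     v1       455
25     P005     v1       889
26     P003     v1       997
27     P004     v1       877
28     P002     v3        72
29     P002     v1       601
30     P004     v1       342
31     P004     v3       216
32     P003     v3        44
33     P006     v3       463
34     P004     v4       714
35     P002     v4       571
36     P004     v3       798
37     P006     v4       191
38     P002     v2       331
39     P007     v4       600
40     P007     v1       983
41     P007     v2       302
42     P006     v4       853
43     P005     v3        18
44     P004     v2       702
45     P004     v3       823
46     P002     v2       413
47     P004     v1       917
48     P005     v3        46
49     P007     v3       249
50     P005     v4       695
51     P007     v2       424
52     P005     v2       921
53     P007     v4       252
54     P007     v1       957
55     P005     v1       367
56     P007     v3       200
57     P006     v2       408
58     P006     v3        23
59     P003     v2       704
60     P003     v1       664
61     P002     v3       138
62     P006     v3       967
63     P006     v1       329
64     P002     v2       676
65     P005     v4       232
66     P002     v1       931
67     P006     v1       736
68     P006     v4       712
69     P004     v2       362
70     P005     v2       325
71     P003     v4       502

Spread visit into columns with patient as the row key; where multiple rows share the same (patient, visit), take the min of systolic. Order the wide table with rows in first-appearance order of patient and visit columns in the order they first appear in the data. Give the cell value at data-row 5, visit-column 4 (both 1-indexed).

With rows in first-appearance order of patient, row 5 is patient=P005. visit columns in first-appearance order: v2, v3, v4, v1; column 4 is v1.
Long rows with patient=P005, visit=v1: min(455, 889, 367) = 367.

367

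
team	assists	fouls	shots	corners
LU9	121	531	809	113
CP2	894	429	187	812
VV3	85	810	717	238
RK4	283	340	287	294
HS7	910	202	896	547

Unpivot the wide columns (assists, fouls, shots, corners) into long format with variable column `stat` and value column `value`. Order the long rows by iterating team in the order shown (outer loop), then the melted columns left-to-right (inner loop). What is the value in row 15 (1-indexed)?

20 rows total (5 × 4). Row 15: index ⌊(15-1)/4⌋ = 3 into team → RK4; (15-1) mod 4 = 2 into the melted columns → shots.
So row 15 is (RK4, shots, 287); value = 287.

287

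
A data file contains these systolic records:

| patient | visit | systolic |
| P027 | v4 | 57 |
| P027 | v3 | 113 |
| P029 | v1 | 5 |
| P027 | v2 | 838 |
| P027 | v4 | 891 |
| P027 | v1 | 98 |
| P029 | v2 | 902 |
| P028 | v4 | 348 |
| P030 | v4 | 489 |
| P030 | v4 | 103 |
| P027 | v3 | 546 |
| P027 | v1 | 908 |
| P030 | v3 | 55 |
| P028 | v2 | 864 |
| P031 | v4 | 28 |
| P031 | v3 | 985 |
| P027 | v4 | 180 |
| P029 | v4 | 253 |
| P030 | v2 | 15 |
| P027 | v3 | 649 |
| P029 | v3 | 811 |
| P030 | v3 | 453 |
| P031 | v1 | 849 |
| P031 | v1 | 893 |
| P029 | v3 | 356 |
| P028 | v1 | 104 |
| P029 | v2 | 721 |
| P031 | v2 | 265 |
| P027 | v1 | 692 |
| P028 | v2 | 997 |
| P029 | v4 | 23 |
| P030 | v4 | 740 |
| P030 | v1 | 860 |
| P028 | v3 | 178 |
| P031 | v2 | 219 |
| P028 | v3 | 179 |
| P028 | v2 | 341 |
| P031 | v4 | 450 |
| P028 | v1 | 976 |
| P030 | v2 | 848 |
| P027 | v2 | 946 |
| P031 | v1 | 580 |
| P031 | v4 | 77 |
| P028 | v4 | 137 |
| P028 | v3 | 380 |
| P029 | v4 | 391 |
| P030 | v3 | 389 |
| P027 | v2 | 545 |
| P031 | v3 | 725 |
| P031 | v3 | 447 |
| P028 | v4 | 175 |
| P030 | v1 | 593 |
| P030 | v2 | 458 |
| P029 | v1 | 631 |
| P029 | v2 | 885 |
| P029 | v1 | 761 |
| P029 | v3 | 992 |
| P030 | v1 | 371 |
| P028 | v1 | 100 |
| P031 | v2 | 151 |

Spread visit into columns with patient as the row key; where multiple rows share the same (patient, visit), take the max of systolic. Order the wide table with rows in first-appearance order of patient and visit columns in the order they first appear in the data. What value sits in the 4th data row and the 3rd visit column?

With rows in first-appearance order of patient, row 4 is patient=P030. visit columns in first-appearance order: v4, v3, v1, v2; column 3 is v1.
Long rows with patient=P030, visit=v1: max(860, 593, 371) = 860.

860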